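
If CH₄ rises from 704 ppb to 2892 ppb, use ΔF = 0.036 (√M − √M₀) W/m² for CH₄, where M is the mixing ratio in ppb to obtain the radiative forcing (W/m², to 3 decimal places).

ΔF = 0.981 W/m²

CH₄: 0.036 × (√2892 − √704) = 0.036 × (53.7773 − 26.5330) = 0.036 × 27.2443 = 0.9808 W/m².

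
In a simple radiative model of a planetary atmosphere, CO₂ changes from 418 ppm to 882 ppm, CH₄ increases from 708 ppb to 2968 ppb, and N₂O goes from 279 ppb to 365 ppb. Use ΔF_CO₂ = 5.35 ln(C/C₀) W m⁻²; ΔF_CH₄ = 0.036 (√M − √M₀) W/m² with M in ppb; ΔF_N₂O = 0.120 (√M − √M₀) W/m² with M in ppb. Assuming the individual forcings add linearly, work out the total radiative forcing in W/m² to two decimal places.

ΔF = 5.29 W/m²

CO₂: 5.35 × ln(882/418) = 5.35 × ln(2.11005) = 5.35 × 0.74671 = 3.9949 W/m².
CH₄: 0.036 × (√2968 − √708) = 0.036 × (54.4794 − 26.6083) = 0.036 × 27.8711 = 1.0034 W/m².
N₂O: 0.120 × (√365 − √279) = 0.120 × (19.1050 − 16.7033) = 0.120 × 2.4017 = 0.2882 W/m².
Total ΔF = 3.9949 + 1.0034 + 0.2882 = 5.2865 W/m².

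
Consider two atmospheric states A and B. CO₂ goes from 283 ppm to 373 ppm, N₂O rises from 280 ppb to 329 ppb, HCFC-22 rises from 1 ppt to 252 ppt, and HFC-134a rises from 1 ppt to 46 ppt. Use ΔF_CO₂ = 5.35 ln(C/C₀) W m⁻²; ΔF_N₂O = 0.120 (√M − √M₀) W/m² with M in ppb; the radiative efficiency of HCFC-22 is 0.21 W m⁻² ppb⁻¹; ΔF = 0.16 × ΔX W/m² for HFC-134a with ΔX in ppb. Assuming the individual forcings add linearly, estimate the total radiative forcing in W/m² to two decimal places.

ΔF = 1.71 W/m²

CO₂: 5.35 × ln(373/283) = 5.35 × ln(1.31802) = 5.35 × 0.27613 = 1.4773 W/m².
N₂O: 0.120 × (√329 − √280) = 0.120 × (18.1384 − 16.7332) = 0.120 × 1.4052 = 0.1686 W/m².
HCFC-22: Δ = 252 − 1 = 251 ppt = 0.251 ppb; ΔF = 0.21 × 0.251 = 0.0527 W/m².
HFC-134a: Δ = 46 − 1 = 45 ppt = 0.045 ppb; ΔF = 0.16 × 0.045 = 0.0072 W/m².
Total ΔF = 1.4773 + 0.1686 + 0.0527 + 0.0072 = 1.7058 W/m².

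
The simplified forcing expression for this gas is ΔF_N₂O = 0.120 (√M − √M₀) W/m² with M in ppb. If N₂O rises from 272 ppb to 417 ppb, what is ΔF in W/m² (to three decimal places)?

ΔF = 0.471 W/m²

N₂O: 0.120 × (√417 − √272) = 0.120 × (20.4206 − 16.4924) = 0.120 × 3.9282 = 0.4714 W/m².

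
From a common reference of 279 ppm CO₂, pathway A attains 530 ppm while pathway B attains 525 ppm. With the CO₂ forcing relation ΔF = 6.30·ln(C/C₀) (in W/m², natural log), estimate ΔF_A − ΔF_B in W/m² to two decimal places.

ΔF_A = 6.30 ln(530/279) = 6.30 × 0.64167 = 4.0425 W/m².
ΔF_B = 6.30 ln(525/279) = 6.30 × 0.63219 = 3.9828 W/m².
Difference: 4.0425 − 3.9828 = 0.0597 W/m².

ΔF_A − ΔF_B = 0.06 W/m²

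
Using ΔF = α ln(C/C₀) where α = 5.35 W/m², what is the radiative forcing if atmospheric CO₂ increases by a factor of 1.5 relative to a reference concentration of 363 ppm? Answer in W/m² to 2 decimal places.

ΔF = 2.17 W/m²

Because the forcing depends only on the ratio C/C₀, the initial concentration does not enter.
ΔF = 5.35 × ln(1.5) = 5.35 × 0.40547 = 2.1693 W/m².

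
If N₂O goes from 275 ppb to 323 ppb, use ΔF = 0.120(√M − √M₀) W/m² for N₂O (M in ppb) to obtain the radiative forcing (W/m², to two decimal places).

ΔF = 0.17 W/m²

N₂O: 0.120 × (√323 − √275) = 0.120 × (17.9722 − 16.5831) = 0.120 × 1.3891 = 0.1667 W/m².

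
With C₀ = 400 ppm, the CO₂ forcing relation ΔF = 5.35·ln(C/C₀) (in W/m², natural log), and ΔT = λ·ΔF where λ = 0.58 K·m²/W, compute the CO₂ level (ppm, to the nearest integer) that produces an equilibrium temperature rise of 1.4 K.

Required forcing: ΔF = ΔT/λ = 1.4/0.58 = 2.4138 W/m².
Then ln(C/400) = ΔF/5.35 = 2.4138/5.35 = 0.45118.
So C = 400 × e^0.45118 = 400 × 1.57016 = 628.06 ppm.

C ≈ 628 ppm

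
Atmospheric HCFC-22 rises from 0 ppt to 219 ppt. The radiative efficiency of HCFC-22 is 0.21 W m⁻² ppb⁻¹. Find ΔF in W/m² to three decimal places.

HCFC-22: Δ = 219 − 0 = 219 ppt = 0.219 ppb; ΔF = 0.21 × 0.219 = 0.0460 W/m².

ΔF = 0.046 W/m²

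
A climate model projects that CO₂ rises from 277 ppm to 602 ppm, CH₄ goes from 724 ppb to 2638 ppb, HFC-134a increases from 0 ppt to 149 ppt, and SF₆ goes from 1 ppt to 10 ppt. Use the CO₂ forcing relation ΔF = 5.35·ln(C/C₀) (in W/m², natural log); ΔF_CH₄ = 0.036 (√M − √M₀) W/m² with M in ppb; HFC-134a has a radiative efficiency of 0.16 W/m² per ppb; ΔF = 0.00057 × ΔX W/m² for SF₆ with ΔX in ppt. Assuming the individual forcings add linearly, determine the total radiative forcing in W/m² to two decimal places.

CO₂: 5.35 × ln(602/277) = 5.35 × ln(2.17329) = 5.35 × 0.77624 = 4.1529 W/m².
CH₄: 0.036 × (√2638 − √724) = 0.036 × (51.3615 − 26.9072) = 0.036 × 24.4543 = 0.8804 W/m².
HFC-134a: Δ = 149 − 0 = 149 ppt = 0.149 ppb; ΔF = 0.16 × 0.149 = 0.0238 W/m².
SF₆: ΔF = 0.00057 × (10 − 1) = 0.00057 × 9 = 0.0051 W/m².
Total ΔF = 4.1529 + 0.8804 + 0.0238 + 0.0051 = 5.0622 W/m².

ΔF = 5.06 W/m²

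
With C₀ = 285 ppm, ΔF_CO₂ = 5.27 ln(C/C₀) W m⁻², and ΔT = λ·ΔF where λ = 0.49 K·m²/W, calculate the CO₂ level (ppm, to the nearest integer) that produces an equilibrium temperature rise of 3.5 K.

C ≈ 1105 ppm

Required forcing: ΔF = ΔT/λ = 3.5/0.49 = 7.1429 W/m².
Then ln(C/285) = ΔF/5.27 = 7.1429/5.27 = 1.35539.
So C = 285 × e^1.35539 = 285 × 3.87827 = 1105.31 ppm.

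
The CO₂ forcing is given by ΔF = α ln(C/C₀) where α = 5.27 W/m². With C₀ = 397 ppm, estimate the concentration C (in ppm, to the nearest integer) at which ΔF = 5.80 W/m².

C ≈ 1193 ppm

Set 5.27 ln(C/397) = 5.80, so ln(C/397) = 5.80/5.27 = 1.10057.
Then C/397 = e^1.10057 = 3.00588, giving C = 397 × 3.00588 = 1193.33 ppm.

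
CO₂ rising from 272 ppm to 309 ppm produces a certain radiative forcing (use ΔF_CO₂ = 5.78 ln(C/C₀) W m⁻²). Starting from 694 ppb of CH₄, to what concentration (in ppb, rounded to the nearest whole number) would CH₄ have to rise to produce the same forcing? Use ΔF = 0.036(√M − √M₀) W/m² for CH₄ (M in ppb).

M ≈ 2192 ppb

CO₂ forcing: 5.78 × ln(309/272) = 5.78 × 0.127539 = 0.73718 W/m².
Set 0.036(√M − √694) = 0.73718: √M = 0.73718/0.036 + √694 = 20.4772 + 26.3439 = 46.8211.
M = (46.8211)² = 2192.22 ppb.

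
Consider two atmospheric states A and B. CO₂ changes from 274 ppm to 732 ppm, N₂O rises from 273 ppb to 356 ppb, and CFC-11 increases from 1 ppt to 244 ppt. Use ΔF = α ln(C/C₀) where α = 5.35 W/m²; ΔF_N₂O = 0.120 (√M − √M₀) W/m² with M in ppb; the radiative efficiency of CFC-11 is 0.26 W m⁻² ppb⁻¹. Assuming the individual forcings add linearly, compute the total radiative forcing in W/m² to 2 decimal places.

CO₂: 5.35 × ln(732/274) = 5.35 × ln(2.67153) = 5.35 × 0.98265 = 5.2572 W/m².
N₂O: 0.120 × (√356 − √273) = 0.120 × (18.8680 − 16.5227) = 0.120 × 2.3453 = 0.2814 W/m².
CFC-11: Δ = 244 − 1 = 243 ppt = 0.243 ppb; ΔF = 0.26 × 0.243 = 0.0632 W/m².
Total ΔF = 5.2572 + 0.2814 + 0.0632 = 5.6018 W/m².

ΔF = 5.60 W/m²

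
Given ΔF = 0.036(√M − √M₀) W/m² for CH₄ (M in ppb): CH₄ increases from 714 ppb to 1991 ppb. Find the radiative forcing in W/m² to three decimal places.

CH₄: 0.036 × (√1991 − √714) = 0.036 × (44.6206 − 26.7208) = 0.036 × 17.8998 = 0.6444 W/m².

ΔF = 0.644 W/m²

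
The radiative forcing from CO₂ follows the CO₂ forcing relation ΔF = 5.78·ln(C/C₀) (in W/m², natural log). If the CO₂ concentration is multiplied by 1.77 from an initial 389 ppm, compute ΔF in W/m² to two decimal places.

ΔF = 3.30 W/m²

ΔF = 5.78 × ln(1.77) = 5.78 × 0.57098 = 3.3003 W/m².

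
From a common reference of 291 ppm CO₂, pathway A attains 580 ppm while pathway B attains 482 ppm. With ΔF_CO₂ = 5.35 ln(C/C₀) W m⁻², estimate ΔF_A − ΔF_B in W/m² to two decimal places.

ΔF_A − ΔF_B = 0.99 W/m²

ΔF_A = 5.35 ln(580/291) = 5.35 × 0.68970 = 3.6899 W/m².
ΔF_B = 5.35 ln(482/291) = 5.35 × 0.50462 = 2.6997 W/m².
Difference: 3.6899 − 2.6997 = 0.9902 W/m².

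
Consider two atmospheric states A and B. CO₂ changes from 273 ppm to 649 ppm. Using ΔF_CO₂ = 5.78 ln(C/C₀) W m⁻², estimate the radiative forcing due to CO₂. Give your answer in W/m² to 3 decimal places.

CO₂ absorption bands are partially saturated, so forcing scales with the logarithm of the concentration ratio.
CO₂: 5.78 × ln(649/273) = 5.78 × ln(2.37729) = 5.78 × 0.86596 = 5.0052 W/m².

ΔF = 5.005 W/m²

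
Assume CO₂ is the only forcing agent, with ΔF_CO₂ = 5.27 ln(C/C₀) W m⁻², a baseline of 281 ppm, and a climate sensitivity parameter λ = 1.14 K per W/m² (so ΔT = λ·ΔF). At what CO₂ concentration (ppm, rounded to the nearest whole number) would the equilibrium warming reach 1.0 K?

Required forcing: ΔF = ΔT/λ = 1.0/1.14 = 0.8772 W/m².
Then ln(C/281) = ΔF/5.27 = 0.8772/5.27 = 0.16645.
So C = 281 × e^0.16645 = 281 × 1.18110 = 331.89 ppm.

C ≈ 332 ppm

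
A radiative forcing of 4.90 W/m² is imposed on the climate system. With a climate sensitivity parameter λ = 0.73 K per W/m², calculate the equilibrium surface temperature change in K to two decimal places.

ΔT = λ ΔF = 0.73 × 4.90 = 3.5770 K.

ΔT = 3.58 K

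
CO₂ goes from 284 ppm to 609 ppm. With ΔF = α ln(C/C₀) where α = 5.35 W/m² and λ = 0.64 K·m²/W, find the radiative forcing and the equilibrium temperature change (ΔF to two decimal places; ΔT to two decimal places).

CO₂: 5.35 × ln(609/284) = 5.35 × ln(2.14437) = 5.35 × 0.76285 = 4.0812 W/m².
ΔT = λ ΔF = 0.64 × 4.08 = 2.6112 K.

ΔF = 4.08 W/m²; ΔT = 2.61 K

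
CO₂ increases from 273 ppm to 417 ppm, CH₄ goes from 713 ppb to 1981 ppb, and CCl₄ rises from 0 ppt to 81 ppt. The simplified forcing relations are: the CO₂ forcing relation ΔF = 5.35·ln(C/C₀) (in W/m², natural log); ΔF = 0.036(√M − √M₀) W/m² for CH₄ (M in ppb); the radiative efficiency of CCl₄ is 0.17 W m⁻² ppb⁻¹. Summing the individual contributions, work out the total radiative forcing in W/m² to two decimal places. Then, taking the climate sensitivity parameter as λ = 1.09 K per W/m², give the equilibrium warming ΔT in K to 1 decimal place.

ΔF = 2.92 W/m²; ΔT = 3.2 K

CO₂: 5.35 × ln(417/273) = 5.35 × ln(1.52747) = 5.35 × 0.42361 = 2.2663 W/m².
CH₄: 0.036 × (√1981 − √713) = 0.036 × (44.5084 − 26.7021) = 0.036 × 17.8063 = 0.6410 W/m².
CCl₄: Δ = 81 − 0 = 81 ppt = 0.081 ppb; ΔF = 0.17 × 0.081 = 0.0138 W/m².
Total ΔF = 2.2663 + 0.6410 + 0.0138 = 2.9211 W/m².
ΔT = λ ΔF = 1.09 × 2.92 = 3.1828 K.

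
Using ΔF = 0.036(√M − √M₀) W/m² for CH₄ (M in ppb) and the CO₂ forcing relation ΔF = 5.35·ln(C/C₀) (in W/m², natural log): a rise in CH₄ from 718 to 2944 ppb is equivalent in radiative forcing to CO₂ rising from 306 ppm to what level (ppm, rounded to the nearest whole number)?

CH₄ forcing: 0.036 × (√2944 − √718) = 0.036 × (54.2586 − 26.7955) = 0.036 × 27.4631 = 0.98867 W/m².
Set 5.35 ln(C/306) = 0.98867: ln(C/306) = 0.98867/5.35 = 0.18480, so C = 306 × e^0.18480 = 306 × 1.20298 = 368.11 ppm.

C ≈ 368 ppm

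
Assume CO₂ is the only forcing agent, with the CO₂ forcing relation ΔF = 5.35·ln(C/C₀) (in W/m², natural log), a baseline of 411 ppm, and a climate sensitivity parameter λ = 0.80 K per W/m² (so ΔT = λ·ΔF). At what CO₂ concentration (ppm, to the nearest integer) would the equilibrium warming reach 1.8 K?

Required forcing: ΔF = ΔT/λ = 1.8/0.80 = 2.2500 W/m².
Then ln(C/411) = ΔF/5.35 = 2.2500/5.35 = 0.42056.
So C = 411 × e^0.42056 = 411 × 1.52281 = 625.87 ppm.

C ≈ 626 ppm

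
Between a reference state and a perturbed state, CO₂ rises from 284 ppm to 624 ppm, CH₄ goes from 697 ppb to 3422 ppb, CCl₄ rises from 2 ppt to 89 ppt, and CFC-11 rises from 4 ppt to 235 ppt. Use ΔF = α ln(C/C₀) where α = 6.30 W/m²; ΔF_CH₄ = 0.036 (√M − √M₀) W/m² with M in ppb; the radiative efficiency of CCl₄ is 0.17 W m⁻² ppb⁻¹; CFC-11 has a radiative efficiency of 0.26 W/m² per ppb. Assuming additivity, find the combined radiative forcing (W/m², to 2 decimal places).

CO₂: 6.30 × ln(624/284) = 6.30 × ln(2.19718) = 6.30 × 0.78717 = 4.9592 W/m².
CH₄: 0.036 × (√3422 − √697) = 0.036 × (58.4979 − 26.4008) = 0.036 × 32.0971 = 1.1555 W/m².
CCl₄: Δ = 89 − 2 = 87 ppt = 0.087 ppb; ΔF = 0.17 × 0.087 = 0.0148 W/m².
CFC-11: Δ = 235 − 4 = 231 ppt = 0.231 ppb; ΔF = 0.26 × 0.231 = 0.0601 W/m².
Total ΔF = 4.9592 + 1.1555 + 0.0148 + 0.0601 = 6.1896 W/m².

ΔF = 6.19 W/m²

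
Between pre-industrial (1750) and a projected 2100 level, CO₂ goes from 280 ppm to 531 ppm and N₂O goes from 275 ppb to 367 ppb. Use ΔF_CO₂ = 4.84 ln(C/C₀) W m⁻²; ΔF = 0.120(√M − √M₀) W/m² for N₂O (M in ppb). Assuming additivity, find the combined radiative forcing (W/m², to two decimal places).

ΔF = 3.41 W/m²

CO₂: 4.84 × ln(531/280) = 4.84 × ln(1.89643) = 4.84 × 0.63997 = 3.0975 W/m².
N₂O: 0.120 × (√367 − √275) = 0.120 × (19.1572 − 16.5831) = 0.120 × 2.5741 = 0.3089 W/m².
Total ΔF = 3.0975 + 0.3089 = 3.4064 W/m².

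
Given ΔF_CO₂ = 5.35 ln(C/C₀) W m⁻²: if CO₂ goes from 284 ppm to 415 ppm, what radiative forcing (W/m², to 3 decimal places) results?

ΔF = 2.029 W/m²

CO₂: 5.35 × ln(415/284) = 5.35 × ln(1.46127) = 5.35 × 0.37931 = 2.0293 W/m².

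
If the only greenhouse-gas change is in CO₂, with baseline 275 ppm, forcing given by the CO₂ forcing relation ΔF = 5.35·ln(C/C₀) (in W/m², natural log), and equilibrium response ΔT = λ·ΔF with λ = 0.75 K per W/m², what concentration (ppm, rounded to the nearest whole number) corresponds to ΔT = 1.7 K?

Required forcing: ΔF = ΔT/λ = 1.7/0.75 = 2.2667 W/m².
Then ln(C/275) = ΔF/5.35 = 2.2667/5.35 = 0.42368.
So C = 275 × e^0.42368 = 275 × 1.52757 = 420.08 ppm.

C ≈ 420 ppm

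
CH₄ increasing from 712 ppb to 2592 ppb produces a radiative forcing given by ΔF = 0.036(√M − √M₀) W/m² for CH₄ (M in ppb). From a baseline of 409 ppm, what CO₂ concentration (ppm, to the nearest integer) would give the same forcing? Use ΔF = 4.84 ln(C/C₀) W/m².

C ≈ 490 ppm

CH₄ forcing: 0.036 × (√2592 − √712) = 0.036 × (50.9117 − 26.6833) = 0.036 × 24.2284 = 0.87222 W/m².
Set 4.84 ln(C/409) = 0.87222: ln(C/409) = 0.87222/4.84 = 0.18021, so C = 409 × e^0.18021 = 409 × 1.19747 = 489.77 ppm.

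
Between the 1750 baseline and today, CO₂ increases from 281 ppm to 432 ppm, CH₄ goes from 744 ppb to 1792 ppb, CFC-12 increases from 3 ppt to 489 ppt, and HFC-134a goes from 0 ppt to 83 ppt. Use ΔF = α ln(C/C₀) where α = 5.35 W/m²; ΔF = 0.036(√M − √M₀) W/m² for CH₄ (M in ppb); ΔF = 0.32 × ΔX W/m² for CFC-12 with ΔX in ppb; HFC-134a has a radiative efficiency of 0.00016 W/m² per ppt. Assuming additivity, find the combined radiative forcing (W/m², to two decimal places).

CO₂: 5.35 × ln(432/281) = 5.35 × ln(1.53737) = 5.35 × 0.43007 = 2.3009 W/m².
CH₄: 0.036 × (√1792 − √744) = 0.036 × (42.3320 − 27.2764) = 0.036 × 15.0556 = 0.5420 W/m².
CFC-12: Δ = 489 − 3 = 486 ppt = 0.486 ppb; ΔF = 0.32 × 0.486 = 0.1555 W/m².
HFC-134a: ΔF = 0.00016 × (83 − 0) = 0.00016 × 83 = 0.0133 W/m².
Total ΔF = 2.3009 + 0.5420 + 0.1555 + 0.0133 = 3.0117 W/m².

ΔF = 3.01 W/m²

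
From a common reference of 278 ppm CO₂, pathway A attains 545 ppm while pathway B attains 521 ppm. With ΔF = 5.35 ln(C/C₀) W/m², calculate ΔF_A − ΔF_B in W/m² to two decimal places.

ΔF_A − ΔF_B = 0.24 W/m²

ΔF_A = 5.35 ln(545/278) = 5.35 × 0.67316 = 3.6014 W/m².
ΔF_B = 5.35 ln(521/278) = 5.35 × 0.62813 = 3.3605 W/m².
Difference: 3.6014 − 3.3605 = 0.2409 W/m².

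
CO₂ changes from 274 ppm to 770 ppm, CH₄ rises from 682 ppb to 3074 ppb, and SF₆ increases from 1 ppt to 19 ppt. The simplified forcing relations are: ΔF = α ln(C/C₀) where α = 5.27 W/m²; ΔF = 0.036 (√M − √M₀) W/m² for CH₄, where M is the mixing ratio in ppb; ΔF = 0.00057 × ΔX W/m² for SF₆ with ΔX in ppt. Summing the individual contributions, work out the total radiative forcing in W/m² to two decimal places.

CO₂: 5.27 × ln(770/274) = 5.27 × ln(2.81022) = 5.27 × 1.03326 = 5.4453 W/m².
CH₄: 0.036 × (√3074 − √682) = 0.036 × (55.4437 − 26.1151) = 0.036 × 29.3286 = 1.0558 W/m².
SF₆: ΔF = 0.00057 × (19 − 1) = 0.00057 × 18 = 0.0103 W/m².
Total ΔF = 5.4453 + 1.0558 + 0.0103 = 6.5114 W/m².

ΔF = 6.51 W/m²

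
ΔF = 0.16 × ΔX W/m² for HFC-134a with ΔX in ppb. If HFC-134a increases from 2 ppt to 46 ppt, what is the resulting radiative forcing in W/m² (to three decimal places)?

HFC-134a: Δ = 46 − 2 = 44 ppt = 0.044 ppb; ΔF = 0.16 × 0.044 = 0.0070 W/m².

ΔF = 0.007 W/m²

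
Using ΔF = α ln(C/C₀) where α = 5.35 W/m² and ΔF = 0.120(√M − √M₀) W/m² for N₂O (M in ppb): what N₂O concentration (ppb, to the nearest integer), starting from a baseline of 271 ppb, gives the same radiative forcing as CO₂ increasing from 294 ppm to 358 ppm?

CO₂ forcing: 5.35 × ln(358/294) = 5.35 × 0.196953 = 1.05370 W/m².
Set 0.120(√M − √271) = 1.05370: √M = 1.05370/0.120 + √271 = 8.7808 + 16.4621 = 25.2429.
M = (25.2429)² = 637.20 ppb.

M ≈ 637 ppb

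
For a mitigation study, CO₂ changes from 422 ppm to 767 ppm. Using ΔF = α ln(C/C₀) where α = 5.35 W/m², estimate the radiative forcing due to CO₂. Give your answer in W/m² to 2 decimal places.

CO₂ absorption bands are partially saturated, so forcing scales with the logarithm of the concentration ratio.
CO₂: 5.35 × ln(767/422) = 5.35 × ln(1.81754) = 5.35 × 0.59748 = 3.1965 W/m².

ΔF = 3.20 W/m²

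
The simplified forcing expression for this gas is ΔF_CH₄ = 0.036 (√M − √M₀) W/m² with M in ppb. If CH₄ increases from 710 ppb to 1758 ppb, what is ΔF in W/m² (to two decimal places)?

CH₄: 0.036 × (√1758 − √710) = 0.036 × (41.9285 − 26.6458) = 0.036 × 15.2827 = 0.5502 W/m².

ΔF = 0.55 W/m²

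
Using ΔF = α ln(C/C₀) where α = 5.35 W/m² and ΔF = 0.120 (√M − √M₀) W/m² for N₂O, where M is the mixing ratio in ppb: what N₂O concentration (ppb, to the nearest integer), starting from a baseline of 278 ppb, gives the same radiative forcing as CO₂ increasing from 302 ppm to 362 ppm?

CO₂ forcing: 5.35 × ln(362/302) = 5.35 × 0.181217 = 0.96951 W/m².
Set 0.120(√M − √278) = 0.96951: √M = 0.96951/0.120 + √278 = 8.0793 + 16.6733 = 24.7526.
M = (24.7526)² = 612.69 ppb.

M ≈ 613 ppb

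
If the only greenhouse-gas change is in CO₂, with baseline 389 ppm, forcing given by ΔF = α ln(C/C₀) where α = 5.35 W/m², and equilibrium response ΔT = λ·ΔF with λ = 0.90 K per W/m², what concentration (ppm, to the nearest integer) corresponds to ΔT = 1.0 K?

C ≈ 479 ppm

Required forcing: ΔF = ΔT/λ = 1.0/0.90 = 1.1111 W/m².
Then ln(C/389) = ΔF/5.35 = 1.1111/5.35 = 0.20768.
So C = 389 × e^0.20768 = 389 × 1.23082 = 478.79 ppm.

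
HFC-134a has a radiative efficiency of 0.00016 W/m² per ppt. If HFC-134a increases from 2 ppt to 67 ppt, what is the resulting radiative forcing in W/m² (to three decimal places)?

HFC-134a: ΔF = 0.00016 × (67 − 2) = 0.00016 × 65 = 0.0104 W/m².

ΔF = 0.010 W/m²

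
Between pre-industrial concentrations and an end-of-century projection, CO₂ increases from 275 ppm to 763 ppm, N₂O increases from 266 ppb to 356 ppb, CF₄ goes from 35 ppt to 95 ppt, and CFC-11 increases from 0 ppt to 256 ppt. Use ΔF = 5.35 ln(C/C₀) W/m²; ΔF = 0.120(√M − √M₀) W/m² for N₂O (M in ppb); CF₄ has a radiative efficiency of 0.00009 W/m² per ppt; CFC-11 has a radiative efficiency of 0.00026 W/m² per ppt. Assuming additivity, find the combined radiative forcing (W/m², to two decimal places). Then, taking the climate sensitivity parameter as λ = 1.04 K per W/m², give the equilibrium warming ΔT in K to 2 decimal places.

CO₂: 5.35 × ln(763/275) = 5.35 × ln(2.77455) = 5.35 × 1.02049 = 5.4596 W/m².
N₂O: 0.120 × (√356 − √266) = 0.120 × (18.8680 − 16.3095) = 0.120 × 2.5585 = 0.3070 W/m².
CF₄: ΔF = 0.00009 × (95 − 35) = 0.00009 × 60 = 0.0054 W/m².
CFC-11: ΔF = 0.00026 × (256 − 0) = 0.00026 × 256 = 0.0666 W/m².
Total ΔF = 5.4596 + 0.3070 + 0.0054 + 0.0666 = 5.8386 W/m².
ΔT = λ ΔF = 1.04 × 5.84 = 6.0736 K.

ΔF = 5.84 W/m²; ΔT = 6.07 K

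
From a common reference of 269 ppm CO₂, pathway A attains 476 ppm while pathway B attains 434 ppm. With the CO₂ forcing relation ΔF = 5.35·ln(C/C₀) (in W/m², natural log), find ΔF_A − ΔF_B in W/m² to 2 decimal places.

ΔF_A − ΔF_B = 0.49 W/m²

ΔF_A = 5.35 ln(476/269) = 5.35 × 0.57071 = 3.0533 W/m².
ΔF_B = 5.35 ln(434/269) = 5.35 × 0.47833 = 2.5591 W/m².
Difference: 3.0533 − 2.5591 = 0.4942 W/m².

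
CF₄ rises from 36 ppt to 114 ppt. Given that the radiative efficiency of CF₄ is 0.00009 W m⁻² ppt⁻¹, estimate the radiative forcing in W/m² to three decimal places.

ΔF = 0.007 W/m²

CF₄: ΔF = 0.00009 × (114 − 36) = 0.00009 × 78 = 0.0070 W/m².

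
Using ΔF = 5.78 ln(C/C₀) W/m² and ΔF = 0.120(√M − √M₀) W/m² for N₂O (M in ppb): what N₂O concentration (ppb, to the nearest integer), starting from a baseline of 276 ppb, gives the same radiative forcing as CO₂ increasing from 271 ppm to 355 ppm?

M ≈ 877 ppb

CO₂ forcing: 5.78 × ln(355/271) = 5.78 × 0.269999 = 1.56059 W/m².
Set 0.120(√M − √276) = 1.56059: √M = 1.56059/0.120 + √276 = 13.0049 + 16.6132 = 29.6181.
M = (29.6181)² = 877.23 ppb.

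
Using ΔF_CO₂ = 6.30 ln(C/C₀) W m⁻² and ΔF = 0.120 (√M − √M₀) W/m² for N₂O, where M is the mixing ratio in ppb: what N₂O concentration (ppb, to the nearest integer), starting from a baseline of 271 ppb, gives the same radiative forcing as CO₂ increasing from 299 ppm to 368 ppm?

M ≈ 749 ppb

CO₂ forcing: 6.30 × ln(368/299) = 6.30 × 0.207639 = 1.30813 W/m².
Set 0.120(√M − √271) = 1.30813: √M = 1.30813/0.120 + √271 = 10.9011 + 16.4621 = 27.3632.
M = (27.3632)² = 748.74 ppb.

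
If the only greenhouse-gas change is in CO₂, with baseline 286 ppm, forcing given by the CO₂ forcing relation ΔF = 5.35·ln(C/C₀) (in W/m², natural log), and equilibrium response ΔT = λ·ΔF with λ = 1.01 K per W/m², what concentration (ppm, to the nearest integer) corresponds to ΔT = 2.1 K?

Required forcing: ΔF = ΔT/λ = 2.1/1.01 = 2.0792 W/m².
Then ln(C/286) = ΔF/5.35 = 2.0792/5.35 = 0.38864.
So C = 286 × e^0.38864 = 286 × 1.47497 = 421.84 ppm.

C ≈ 422 ppm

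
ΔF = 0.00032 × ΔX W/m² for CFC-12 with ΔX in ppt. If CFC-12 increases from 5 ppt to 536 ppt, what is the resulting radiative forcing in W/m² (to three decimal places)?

CFC-12: ΔF = 0.00032 × (536 − 5) = 0.00032 × 531 = 0.1699 W/m².

ΔF = 0.170 W/m²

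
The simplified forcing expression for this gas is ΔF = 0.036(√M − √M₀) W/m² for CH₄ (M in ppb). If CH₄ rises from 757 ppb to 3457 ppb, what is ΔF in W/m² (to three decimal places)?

CH₄: 0.036 × (√3457 − √757) = 0.036 × (58.7963 − 27.5136) = 0.036 × 31.2827 = 1.1262 W/m².

ΔF = 1.126 W/m²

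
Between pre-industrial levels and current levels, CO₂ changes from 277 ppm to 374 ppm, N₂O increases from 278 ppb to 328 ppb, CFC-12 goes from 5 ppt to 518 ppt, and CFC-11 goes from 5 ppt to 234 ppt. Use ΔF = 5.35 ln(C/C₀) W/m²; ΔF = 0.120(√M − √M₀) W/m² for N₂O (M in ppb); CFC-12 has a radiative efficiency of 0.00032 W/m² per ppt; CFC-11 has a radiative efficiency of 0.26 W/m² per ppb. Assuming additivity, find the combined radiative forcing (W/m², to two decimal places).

CO₂: 5.35 × ln(374/277) = 5.35 × ln(1.35018) = 5.35 × 0.30024 = 1.6063 W/m².
N₂O: 0.120 × (√328 − √278) = 0.120 × (18.1108 − 16.6733) = 0.120 × 1.4375 = 0.1725 W/m².
CFC-12: ΔF = 0.00032 × (518 − 5) = 0.00032 × 513 = 0.1642 W/m².
CFC-11: Δ = 234 − 5 = 229 ppt = 0.229 ppb; ΔF = 0.26 × 0.229 = 0.0595 W/m².
Total ΔF = 1.6063 + 0.1725 + 0.1642 + 0.0595 = 2.0025 W/m².

ΔF = 2.00 W/m²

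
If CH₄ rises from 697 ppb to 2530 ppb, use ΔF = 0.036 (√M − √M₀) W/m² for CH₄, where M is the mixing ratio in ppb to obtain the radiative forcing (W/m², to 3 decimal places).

CH₄: 0.036 × (√2530 − √697) = 0.036 × (50.2991 − 26.4008) = 0.036 × 23.8983 = 0.8603 W/m².

ΔF = 0.860 W/m²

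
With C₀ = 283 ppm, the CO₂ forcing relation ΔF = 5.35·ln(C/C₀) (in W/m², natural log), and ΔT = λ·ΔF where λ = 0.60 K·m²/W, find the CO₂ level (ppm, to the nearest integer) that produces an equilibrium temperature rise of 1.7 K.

C ≈ 481 ppm

Required forcing: ΔF = ΔT/λ = 1.7/0.60 = 2.8333 W/m².
Then ln(C/283) = ΔF/5.35 = 2.8333/5.35 = 0.52959.
So C = 283 × e^0.52959 = 283 × 1.69824 = 480.60 ppm.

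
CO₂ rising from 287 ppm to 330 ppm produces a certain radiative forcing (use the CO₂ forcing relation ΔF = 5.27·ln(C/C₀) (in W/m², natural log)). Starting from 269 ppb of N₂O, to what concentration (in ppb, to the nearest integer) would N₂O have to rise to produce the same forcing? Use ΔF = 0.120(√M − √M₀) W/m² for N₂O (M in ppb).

M ≈ 508 ppb

CO₂ forcing: 5.27 × ln(330/287) = 5.27 × 0.139610 = 0.73574 W/m².
Set 0.120(√M − √269) = 0.73574: √M = 0.73574/0.120 + √269 = 6.1312 + 16.4012 = 22.5324.
M = (22.5324)² = 507.71 ppb.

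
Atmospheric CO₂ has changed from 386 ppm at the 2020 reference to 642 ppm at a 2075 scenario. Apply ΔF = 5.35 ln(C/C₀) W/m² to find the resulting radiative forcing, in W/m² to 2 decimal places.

CO₂ absorption bands are partially saturated, so forcing scales with the logarithm of the concentration ratio.
CO₂: 5.35 × ln(642/386) = 5.35 × ln(1.66321) = 5.35 × 0.50875 = 2.7218 W/m².

ΔF = 2.72 W/m²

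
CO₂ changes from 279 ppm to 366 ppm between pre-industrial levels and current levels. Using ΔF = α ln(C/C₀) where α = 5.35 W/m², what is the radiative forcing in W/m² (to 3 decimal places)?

ΔF = 1.452 W/m²

CO₂: 5.35 × ln(366/279) = 5.35 × ln(1.31183) = 5.35 × 0.27142 = 1.4521 W/m².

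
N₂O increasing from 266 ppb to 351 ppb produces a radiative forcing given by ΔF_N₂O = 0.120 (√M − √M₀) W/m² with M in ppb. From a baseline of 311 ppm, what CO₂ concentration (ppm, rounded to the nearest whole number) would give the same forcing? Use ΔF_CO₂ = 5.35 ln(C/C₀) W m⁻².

C ≈ 328 ppm

N₂O forcing: 0.120 × (√351 − √266) = 0.120 × (18.7350 − 16.3095) = 0.120 × 2.4255 = 0.29106 W/m².
Set 5.35 ln(C/311) = 0.29106: ln(C/311) = 0.29106/5.35 = 0.05440, so C = 311 × e^0.05440 = 311 × 1.05591 = 328.39 ppm.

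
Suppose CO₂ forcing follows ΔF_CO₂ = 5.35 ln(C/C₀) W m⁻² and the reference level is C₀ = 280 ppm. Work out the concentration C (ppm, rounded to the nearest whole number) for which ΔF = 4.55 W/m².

Set 5.35 ln(C/280) = 4.55, so ln(C/280) = 4.55/5.35 = 0.85047.
Then C/280 = e^0.85047 = 2.34075, giving C = 280 × 2.34075 = 655.41 ppm.

C ≈ 655 ppm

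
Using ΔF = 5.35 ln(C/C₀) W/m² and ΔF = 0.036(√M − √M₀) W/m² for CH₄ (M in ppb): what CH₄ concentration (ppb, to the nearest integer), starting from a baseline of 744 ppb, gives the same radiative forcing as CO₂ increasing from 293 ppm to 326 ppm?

M ≈ 1861 ppb

CO₂ forcing: 5.35 × ln(326/293) = 5.35 × 0.106725 = 0.57098 W/m².
Set 0.036(√M − √744) = 0.57098: √M = 0.57098/0.036 + √744 = 15.8606 + 27.2764 = 43.1370.
M = (43.1370)² = 1860.80 ppb.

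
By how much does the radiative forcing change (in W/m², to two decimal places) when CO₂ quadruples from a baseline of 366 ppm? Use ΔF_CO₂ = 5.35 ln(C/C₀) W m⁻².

ΔF = 5.35 × ln(4) = 5.35 × 1.38629 = 7.4167 W/m².

ΔF = 7.42 W/m²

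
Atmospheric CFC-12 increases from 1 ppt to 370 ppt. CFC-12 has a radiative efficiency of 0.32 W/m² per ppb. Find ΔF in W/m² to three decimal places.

ΔF = 0.118 W/m²

CFC-12: Δ = 370 − 1 = 369 ppt = 0.369 ppb; ΔF = 0.32 × 0.369 = 0.1181 W/m².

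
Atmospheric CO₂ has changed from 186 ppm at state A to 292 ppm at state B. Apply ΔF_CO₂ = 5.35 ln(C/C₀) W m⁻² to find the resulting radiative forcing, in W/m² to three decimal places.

CO₂ absorption bands are partially saturated, so forcing scales with the logarithm of the concentration ratio.
CO₂: 5.35 × ln(292/186) = 5.35 × ln(1.56989) = 5.35 × 0.45101 = 2.4129 W/m².

ΔF = 2.413 W/m²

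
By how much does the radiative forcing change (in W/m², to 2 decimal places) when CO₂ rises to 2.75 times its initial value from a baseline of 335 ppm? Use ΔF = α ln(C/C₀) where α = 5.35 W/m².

ΔF = 5.41 W/m²

ΔF = 5.35 × ln(2.75) = 5.35 × 1.01160 = 5.4121 W/m².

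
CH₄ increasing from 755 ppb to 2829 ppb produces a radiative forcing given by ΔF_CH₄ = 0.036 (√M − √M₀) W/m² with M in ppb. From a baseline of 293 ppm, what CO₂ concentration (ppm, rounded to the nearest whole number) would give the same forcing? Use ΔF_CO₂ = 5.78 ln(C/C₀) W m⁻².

CH₄ forcing: 0.036 × (√2829 − √755) = 0.036 × (53.1883 − 27.4773) = 0.036 × 25.7110 = 0.92560 W/m².
Set 5.78 ln(C/293) = 0.92560: ln(C/293) = 0.92560/5.78 = 0.16014, so C = 293 × e^0.16014 = 293 × 1.17368 = 343.89 ppm.

C ≈ 344 ppm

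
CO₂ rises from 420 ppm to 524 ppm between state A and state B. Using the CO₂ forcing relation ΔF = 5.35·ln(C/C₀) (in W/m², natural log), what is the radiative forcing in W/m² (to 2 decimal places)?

CO₂: 5.35 × ln(524/420) = 5.35 × ln(1.24762) = 5.35 × 0.22124 = 1.1836 W/m².

ΔF = 1.18 W/m²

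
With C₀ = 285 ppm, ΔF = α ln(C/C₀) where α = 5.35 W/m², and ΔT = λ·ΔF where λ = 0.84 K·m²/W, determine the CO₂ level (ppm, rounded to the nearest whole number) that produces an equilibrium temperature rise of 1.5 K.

C ≈ 398 ppm

Required forcing: ΔF = ΔT/λ = 1.5/0.84 = 1.7857 W/m².
Then ln(C/285) = ΔF/5.35 = 1.7857/5.35 = 0.33378.
So C = 285 × e^0.33378 = 285 × 1.39624 = 397.93 ppm.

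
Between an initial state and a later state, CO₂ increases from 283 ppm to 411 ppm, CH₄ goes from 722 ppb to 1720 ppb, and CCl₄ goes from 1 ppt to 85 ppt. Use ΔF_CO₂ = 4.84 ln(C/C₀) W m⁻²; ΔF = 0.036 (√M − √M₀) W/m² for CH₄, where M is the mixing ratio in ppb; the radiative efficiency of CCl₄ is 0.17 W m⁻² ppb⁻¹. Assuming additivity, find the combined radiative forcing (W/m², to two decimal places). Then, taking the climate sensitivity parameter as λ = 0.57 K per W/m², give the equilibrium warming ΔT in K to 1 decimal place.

CO₂: 4.84 × ln(411/283) = 4.84 × ln(1.45230) = 4.84 × 0.37315 = 1.8060 W/m².
CH₄: 0.036 × (√1720 − √722) = 0.036 × (41.4729 − 26.8701) = 0.036 × 14.6028 = 0.5257 W/m².
CCl₄: Δ = 85 − 1 = 84 ppt = 0.084 ppb; ΔF = 0.17 × 0.084 = 0.0143 W/m².
Total ΔF = 1.8060 + 0.5257 + 0.0143 = 2.3460 W/m².
ΔT = λ ΔF = 0.57 × 2.35 = 1.3395 K.

ΔF = 2.35 W/m²; ΔT = 1.3 K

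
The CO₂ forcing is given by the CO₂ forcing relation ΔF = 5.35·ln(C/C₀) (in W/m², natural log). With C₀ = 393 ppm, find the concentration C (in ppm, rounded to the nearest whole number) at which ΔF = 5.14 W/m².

C ≈ 1027 ppm

Set 5.35 ln(C/393) = 5.14, so ln(C/393) = 5.14/5.35 = 0.96075.
Then C/393 = e^0.96075 = 2.61366, giving C = 393 × 2.61366 = 1027.17 ppm.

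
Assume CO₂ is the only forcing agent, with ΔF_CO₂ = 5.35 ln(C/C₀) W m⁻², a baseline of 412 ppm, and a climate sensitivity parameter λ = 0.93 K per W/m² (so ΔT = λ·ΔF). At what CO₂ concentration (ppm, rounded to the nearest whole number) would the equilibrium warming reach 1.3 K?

Required forcing: ΔF = ΔT/λ = 1.3/0.93 = 1.3978 W/m².
Then ln(C/412) = ΔF/5.35 = 1.3978/5.35 = 0.26127.
So C = 412 × e^0.26127 = 412 × 1.29858 = 535.01 ppm.

C ≈ 535 ppm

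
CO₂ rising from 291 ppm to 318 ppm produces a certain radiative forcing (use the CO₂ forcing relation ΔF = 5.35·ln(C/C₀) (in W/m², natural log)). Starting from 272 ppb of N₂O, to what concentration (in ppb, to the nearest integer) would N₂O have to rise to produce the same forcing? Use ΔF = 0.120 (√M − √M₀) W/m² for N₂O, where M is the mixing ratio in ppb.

CO₂ forcing: 5.35 × ln(318/291) = 5.35 × 0.088728 = 0.47469 W/m².
Set 0.120(√M − √272) = 0.47469: √M = 0.47469/0.120 + √272 = 3.9558 + 16.4924 = 20.4482.
M = (20.4482)² = 418.13 ppb.

M ≈ 418 ppb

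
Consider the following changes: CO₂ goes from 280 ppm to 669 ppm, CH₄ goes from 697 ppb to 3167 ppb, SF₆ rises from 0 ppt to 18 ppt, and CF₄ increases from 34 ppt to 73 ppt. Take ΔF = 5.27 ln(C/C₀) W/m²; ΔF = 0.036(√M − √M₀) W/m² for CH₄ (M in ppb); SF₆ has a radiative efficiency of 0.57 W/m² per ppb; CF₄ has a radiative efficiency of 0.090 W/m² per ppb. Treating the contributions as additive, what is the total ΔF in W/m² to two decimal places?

ΔF = 5.68 W/m²

CO₂: 5.27 × ln(669/280) = 5.27 × ln(2.38929) = 5.27 × 0.87100 = 4.5902 W/m².
CH₄: 0.036 × (√3167 − √697) = 0.036 × (56.2761 − 26.4008) = 0.036 × 29.8753 = 1.0755 W/m².
SF₆: Δ = 18 − 0 = 18 ppt = 0.018 ppb; ΔF = 0.57 × 0.018 = 0.0103 W/m².
CF₄: Δ = 73 − 34 = 39 ppt = 0.039 ppb; ΔF = 0.090 × 0.039 = 0.0035 W/m².
Total ΔF = 4.5902 + 1.0755 + 0.0103 + 0.0035 = 5.6795 W/m².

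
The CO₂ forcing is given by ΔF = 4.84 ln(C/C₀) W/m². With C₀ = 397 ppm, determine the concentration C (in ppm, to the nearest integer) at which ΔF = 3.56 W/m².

Set 4.84 ln(C/397) = 3.56, so ln(C/397) = 3.56/4.84 = 0.73554.
Then C/397 = e^0.73554 = 2.08661, giving C = 397 × 2.08661 = 828.38 ppm.

C ≈ 828 ppm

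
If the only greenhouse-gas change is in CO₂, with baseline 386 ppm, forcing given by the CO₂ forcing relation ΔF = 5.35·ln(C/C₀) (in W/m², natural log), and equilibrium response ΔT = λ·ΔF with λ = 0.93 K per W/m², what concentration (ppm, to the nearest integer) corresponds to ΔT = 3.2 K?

Required forcing: ΔF = ΔT/λ = 3.2/0.93 = 3.4409 W/m².
Then ln(C/386) = ΔF/5.35 = 3.4409/5.35 = 0.64316.
So C = 386 × e^0.64316 = 386 × 1.90248 = 734.36 ppm.

C ≈ 734 ppm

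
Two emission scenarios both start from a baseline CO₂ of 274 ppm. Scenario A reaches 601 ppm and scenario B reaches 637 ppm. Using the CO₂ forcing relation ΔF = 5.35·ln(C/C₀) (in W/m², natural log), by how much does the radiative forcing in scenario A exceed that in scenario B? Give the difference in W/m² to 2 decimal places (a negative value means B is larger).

ΔF_A = 5.35 ln(601/274) = 5.35 × 0.78547 = 4.2023 W/m².
ΔF_B = 5.35 ln(637/274) = 5.35 × 0.84364 = 4.5135 W/m².
Difference: 4.2023 − 4.5135 = -0.3112 W/m².

ΔF_A − ΔF_B = -0.31 W/m²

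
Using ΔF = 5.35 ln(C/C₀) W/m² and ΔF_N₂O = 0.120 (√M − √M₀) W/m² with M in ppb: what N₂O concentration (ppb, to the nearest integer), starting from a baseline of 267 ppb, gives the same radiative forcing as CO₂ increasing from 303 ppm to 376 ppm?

M ≈ 674 ppb

CO₂ forcing: 5.35 × ln(376/303) = 5.35 × 0.215856 = 1.15483 W/m².
Set 0.120(√M − √267) = 1.15483: √M = 1.15483/0.120 + √267 = 9.6236 + 16.3401 = 25.9637.
M = (25.9637)² = 674.11 ppb.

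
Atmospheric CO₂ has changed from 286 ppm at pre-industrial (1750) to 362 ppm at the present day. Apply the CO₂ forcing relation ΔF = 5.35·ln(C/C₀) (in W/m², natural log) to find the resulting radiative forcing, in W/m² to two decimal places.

CO₂ absorption bands are partially saturated, so forcing scales with the logarithm of the concentration ratio.
CO₂: 5.35 × ln(362/286) = 5.35 × ln(1.26573) = 5.35 × 0.23565 = 1.2607 W/m².

ΔF = 1.26 W/m²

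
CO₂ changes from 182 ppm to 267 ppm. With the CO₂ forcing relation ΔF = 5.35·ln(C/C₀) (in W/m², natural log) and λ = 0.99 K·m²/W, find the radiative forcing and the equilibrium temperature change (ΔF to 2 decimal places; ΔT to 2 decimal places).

CO₂: 5.35 × ln(267/182) = 5.35 × ln(1.46703) = 5.35 × 0.38324 = 2.0503 W/m².
ΔT = λ ΔF = 0.99 × 2.05 = 2.0295 K.

ΔF = 2.05 W/m²; ΔT = 2.03 K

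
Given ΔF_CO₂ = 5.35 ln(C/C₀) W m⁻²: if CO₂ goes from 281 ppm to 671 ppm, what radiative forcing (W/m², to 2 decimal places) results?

CO₂: 5.35 × ln(671/281) = 5.35 × ln(2.38790) = 5.35 × 0.87041 = 4.6567 W/m².

ΔF = 4.66 W/m²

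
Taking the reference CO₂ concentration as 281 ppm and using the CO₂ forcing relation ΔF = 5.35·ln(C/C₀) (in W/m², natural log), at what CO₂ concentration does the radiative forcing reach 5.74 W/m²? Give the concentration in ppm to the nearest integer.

C ≈ 822 ppm

Set 5.35 ln(C/281) = 5.74, so ln(C/281) = 5.74/5.35 = 1.07290.
Then C/281 = e^1.07290 = 2.92385, giving C = 281 × 2.92385 = 821.60 ppm.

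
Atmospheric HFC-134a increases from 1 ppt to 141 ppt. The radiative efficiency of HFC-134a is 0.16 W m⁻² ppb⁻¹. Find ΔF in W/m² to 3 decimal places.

HFC-134a: Δ = 141 − 1 = 140 ppt = 0.140 ppb; ΔF = 0.16 × 0.140 = 0.0224 W/m².

ΔF = 0.022 W/m²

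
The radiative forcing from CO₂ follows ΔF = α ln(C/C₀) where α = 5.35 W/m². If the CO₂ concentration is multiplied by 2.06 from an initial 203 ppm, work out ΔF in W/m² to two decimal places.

ΔF = 3.87 W/m²

Because the forcing depends only on the ratio C/C₀, the initial concentration does not enter.
ΔF = 5.35 × ln(2.06) = 5.35 × 0.72271 = 3.8665 W/m².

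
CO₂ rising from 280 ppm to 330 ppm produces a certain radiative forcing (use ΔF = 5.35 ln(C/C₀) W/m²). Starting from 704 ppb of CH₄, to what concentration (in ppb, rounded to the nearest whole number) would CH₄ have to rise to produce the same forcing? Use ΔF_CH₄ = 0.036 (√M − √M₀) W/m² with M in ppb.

CO₂ forcing: 5.35 × ln(330/280) = 5.35 × 0.164303 = 0.87902 W/m².
Set 0.036(√M − √704) = 0.87902: √M = 0.87902/0.036 + √704 = 24.4172 + 26.5330 = 50.9502.
M = (50.9502)² = 2595.92 ppb.

M ≈ 2596 ppb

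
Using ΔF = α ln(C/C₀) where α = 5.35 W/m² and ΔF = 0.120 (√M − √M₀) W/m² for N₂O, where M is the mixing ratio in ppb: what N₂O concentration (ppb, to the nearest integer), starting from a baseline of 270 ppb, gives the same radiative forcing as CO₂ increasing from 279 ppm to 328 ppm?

M ≈ 559 ppb

CO₂ forcing: 5.35 × ln(328/279) = 5.35 × 0.161802 = 0.86564 W/m².
Set 0.120(√M − √270) = 0.86564: √M = 0.86564/0.120 + √270 = 7.2137 + 16.4317 = 23.6454.
M = (23.6454)² = 559.10 ppb.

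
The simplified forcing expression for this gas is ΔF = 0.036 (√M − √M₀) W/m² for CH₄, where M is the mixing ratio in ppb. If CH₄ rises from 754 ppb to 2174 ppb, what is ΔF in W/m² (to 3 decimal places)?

CH₄: 0.036 × (√2174 − √754) = 0.036 × (46.6262 − 27.4591) = 0.036 × 19.1671 = 0.6900 W/m².

ΔF = 0.690 W/m²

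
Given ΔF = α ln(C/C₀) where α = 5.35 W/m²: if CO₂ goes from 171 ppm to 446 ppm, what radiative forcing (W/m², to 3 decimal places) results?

ΔF = 5.129 W/m²

CO₂: 5.35 × ln(446/171) = 5.35 × ln(2.60819) = 5.35 × 0.95866 = 5.1288 W/m².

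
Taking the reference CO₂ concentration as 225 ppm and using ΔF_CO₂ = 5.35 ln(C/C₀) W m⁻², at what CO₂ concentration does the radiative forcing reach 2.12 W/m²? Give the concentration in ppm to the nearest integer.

C ≈ 334 ppm

Set 5.35 ln(C/225) = 2.12, so ln(C/225) = 2.12/5.35 = 0.39626.
Then C/225 = e^0.39626 = 1.48626, giving C = 225 × 1.48626 = 334.41 ppm.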